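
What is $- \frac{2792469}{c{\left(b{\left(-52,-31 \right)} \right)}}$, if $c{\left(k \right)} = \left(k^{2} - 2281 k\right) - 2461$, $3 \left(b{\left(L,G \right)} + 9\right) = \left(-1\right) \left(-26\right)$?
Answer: $\frac{25132221}{15305} \approx 1642.1$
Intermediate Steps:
$b{\left(L,G \right)} = - \frac{1}{3}$ ($b{\left(L,G \right)} = -9 + \frac{\left(-1\right) \left(-26\right)}{3} = -9 + \frac{1}{3} \cdot 26 = -9 + \frac{26}{3} = - \frac{1}{3}$)
$c{\left(k \right)} = -2461 + k^{2} - 2281 k$
$- \frac{2792469}{c{\left(b{\left(-52,-31 \right)} \right)}} = - \frac{2792469}{-2461 + \left(- \frac{1}{3}\right)^{2} - - \frac{2281}{3}} = - \frac{2792469}{-2461 + \frac{1}{9} + \frac{2281}{3}} = - \frac{2792469}{- \frac{15305}{9}} = \left(-2792469\right) \left(- \frac{9}{15305}\right) = \frac{25132221}{15305}$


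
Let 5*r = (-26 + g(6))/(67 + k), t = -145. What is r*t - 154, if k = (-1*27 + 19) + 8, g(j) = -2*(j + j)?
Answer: -8868/67 ≈ -132.36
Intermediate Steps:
g(j) = -4*j
k = 0 (k = (-27 + 19) + 8 = -8 + 8 = 0)
r = -10/67 (r = ((-26 - 4*6)/(67 + 0))/5 = ((-26 - 24)/67)/5 = (-50*1/67)/5 = (⅕)*(-50/67) = -10/67 ≈ -0.14925)
r*t - 154 = -10/67*(-145) - 154 = 1450/67 - 154 = -8868/67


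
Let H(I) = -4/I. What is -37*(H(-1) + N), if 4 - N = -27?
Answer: -1295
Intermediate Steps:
N = 31 (N = 4 - 1*(-27) = 4 + 27 = 31)
-37*(H(-1) + N) = -37*(-4/(-1) + 31) = -37*(-4*(-1) + 31) = -37*(4 + 31) = -37*35 = -1295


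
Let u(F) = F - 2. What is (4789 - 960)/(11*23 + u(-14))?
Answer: 3829/237 ≈ 16.156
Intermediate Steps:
u(F) = -2 + F
(4789 - 960)/(11*23 + u(-14)) = (4789 - 960)/(11*23 + (-2 - 14)) = 3829/(253 - 16) = 3829/237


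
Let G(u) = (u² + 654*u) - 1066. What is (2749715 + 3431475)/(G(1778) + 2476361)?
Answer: 6181190/6799391 ≈ 0.90908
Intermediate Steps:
G(u) = -1066 + u² + 654*u
(2749715 + 3431475)/(G(1778) + 2476361) = (2749715 + 3431475)/((-1066 + 1778² + 654*1778) + 2476361) = 6181190/((-1066 + 3161284 + 1162812) + 2476361) = 6181190/(4323030 + 2476361) = 6181190/6799391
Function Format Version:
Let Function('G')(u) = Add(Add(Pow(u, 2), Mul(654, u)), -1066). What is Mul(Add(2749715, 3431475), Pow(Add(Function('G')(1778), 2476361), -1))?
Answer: Rational(6181190, 6799391) ≈ 0.90908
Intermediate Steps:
Function('G')(u) = Add(-1066, Pow(u, 2), Mul(654, u))
Mul(Add(2749715, 3431475), Pow(Add(Function('G')(1778), 2476361), -1)) = Mul(Add(2749715, 3431475), Pow(Add(Add(-1066, Pow(1778, 2), Mul(654, 1778)), 2476361), -1)) = Mul(6181190, Pow(Add(Add(-1066, 3161284, 1162812), 2476361), -1)) = Mul(6181190, Pow(Add(4323030, 2476361), -1)) = Mul(6181190, Pow(6799391, -1)) = Mul(6181190, Rational(1, 6799391)) = Rational(6181190, 6799391)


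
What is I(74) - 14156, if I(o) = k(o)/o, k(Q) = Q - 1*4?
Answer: -523737/37 ≈ -14155.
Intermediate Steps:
k(Q) = -4 + Q (k(Q) = Q - 4 = -4 + Q)
I(o) = (-4 + o)/o
I(74) - 14156 = (-4 + 74)/74 - 14156 = (1/74)*70 - 14156 = 35/37 - 14156 = -523737/37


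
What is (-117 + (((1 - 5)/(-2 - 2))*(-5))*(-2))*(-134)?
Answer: 14338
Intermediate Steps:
(-117 + (((1 - 5)/(-2 - 2))*(-5))*(-2))*(-134) = (-117 + (-4/(-4)*(-5))*(-2))*(-134) = (-117 + (-4*(-¼)*(-5))*(-2))*(-134) = (-117 + (1*(-5))*(-2))*(-134) = (-117 - 5*(-2))*(-134) = (-117 + 10)*(-134) = -107*(-134) = 14338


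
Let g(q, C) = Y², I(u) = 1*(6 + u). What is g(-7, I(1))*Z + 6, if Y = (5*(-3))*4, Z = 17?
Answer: 61206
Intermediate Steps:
I(u) = 6 + u
Y = -60 (Y = -15*4 = -60)
g(q, C) = 3600 (g(q, C) = (-60)² = 3600)
g(-7, I(1))*Z + 6 = 3600*17 + 6 = 61200 + 6 = 61206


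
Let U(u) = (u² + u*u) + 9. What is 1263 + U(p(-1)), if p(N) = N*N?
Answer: 1274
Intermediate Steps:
p(N) = N²
U(u) = 9 + 2*u² (U(u) = (u² + u²) + 9 = 2*u² + 9 = 9 + 2*u²)
1263 + U(p(-1)) = 1263 + (9 + 2*((-1)²)²) = 1263 + (9 + 2*1²) = 1263 + (9 + 2*1) = 1263 + (9 + 2) = 1263 + 11 = 1274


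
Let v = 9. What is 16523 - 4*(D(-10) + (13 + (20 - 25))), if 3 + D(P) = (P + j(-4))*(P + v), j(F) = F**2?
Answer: 16527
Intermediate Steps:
D(P) = -3 + (9 + P)*(16 + P) (D(P) = -3 + (P + (-4)**2)*(P + 9) = -3 + (P + 16)*(9 + P) = -3 + (16 + P)*(9 + P) = -3 + (9 + P)*(16 + P))
16523 - 4*(D(-10) + (13 + (20 - 25))) = 16523 - 4*((141 + (-10)**2 + 25*(-10)) + (13 + (20 - 25))) = 16523 - 4*((141 + 100 - 250) + (13 - 5)) = 16523 - 4*(-9 + 8) = 16523 - 4*(-1) = 16523 + 4 = 16527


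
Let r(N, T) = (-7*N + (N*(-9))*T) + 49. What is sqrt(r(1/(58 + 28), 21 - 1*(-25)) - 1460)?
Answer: I*sqrt(10471962)/86 ≈ 37.628*I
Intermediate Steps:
r(N, T) = 49 - 7*N - 9*N*T (r(N, T) = (-7*N + (-9*N)*T) + 49 = (-7*N - 9*N*T) + 49 = 49 - 7*N - 9*N*T)
sqrt(r(1/(58 + 28), 21 - 1*(-25)) - 1460) = sqrt((49 - 7/(58 + 28) - 9*(21 - 1*(-25))/(58 + 28)) - 1460) = sqrt((49 - 7/86 - 9*(21 + 25)/86) - 1460) = sqrt((49 - 7*1/86 - 9*1/86*46) - 1460) = sqrt((49 - 7/86 - 207/43) - 1460) = sqrt(3793/86 - 1460) = sqrt(-121767/86) = I*sqrt(10471962)/86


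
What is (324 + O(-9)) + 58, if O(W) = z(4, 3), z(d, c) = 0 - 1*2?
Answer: 380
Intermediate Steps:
z(d, c) = -2 (z(d, c) = 0 - 2 = -2)
O(W) = -2
(324 + O(-9)) + 58 = (324 - 2) + 58 = 322 + 58 = 380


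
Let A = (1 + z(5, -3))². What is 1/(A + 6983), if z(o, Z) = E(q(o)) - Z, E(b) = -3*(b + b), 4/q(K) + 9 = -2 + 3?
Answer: 1/7032 ≈ 0.00014221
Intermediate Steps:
q(K) = -½ (q(K) = 4/(-9 + (-2 + 3)) = 4/(-9 + 1) = 4/(-8) = 4*(-⅛) = -½)
E(b) = -6*b
z(o, Z) = 3 - Z (z(o, Z) = -6*(-½) - Z = 3 - Z)
A = 49 (A = (1 + (3 - 1*(-3)))² = (1 + (3 + 3))² = (1 + 6)² = 7² = 49)
1/(A + 6983) = 1/(49 + 6983) = 1/7032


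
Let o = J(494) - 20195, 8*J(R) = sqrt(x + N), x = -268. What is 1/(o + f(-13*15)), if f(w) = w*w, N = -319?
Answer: 1141120/20346170187 - 8*I*sqrt(587)/20346170187 ≈ 5.6085e-5 - 9.5263e-9*I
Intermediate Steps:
f(w) = w**2
J(R) = I*sqrt(587)/8 (J(R) = sqrt(-268 - 319)/8 = sqrt(-587)/8 = (I*sqrt(587))/8 = I*sqrt(587)/8)
o = -20195 + I*sqrt(587)/8 (o = I*sqrt(587)/8 - 20195 = -20195 + I*sqrt(587)/8 ≈ -20195.0 + 3.0285*I)
1/(o + f(-13*15)) = 1/((-20195 + I*sqrt(587)/8) + (-13*15)**2) = 1/((-20195 + I*sqrt(587)/8) + (-195)**2) = 1/((-20195 + I*sqrt(587)/8) + 38025) = 1/(17830 + I*sqrt(587)/8)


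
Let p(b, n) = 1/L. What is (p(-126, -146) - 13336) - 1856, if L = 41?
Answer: -622871/41 ≈ -15192.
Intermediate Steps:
p(b, n) = 1/41
(p(-126, -146) - 13336) - 1856 = (1/41 - 13336) - 1856 = -546775/41 - 1856 = -622871/41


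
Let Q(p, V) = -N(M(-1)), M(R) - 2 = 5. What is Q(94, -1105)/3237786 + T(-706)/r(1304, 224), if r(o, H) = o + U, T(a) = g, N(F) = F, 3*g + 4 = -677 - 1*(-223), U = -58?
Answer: -247155359/2017140678 ≈ -0.12253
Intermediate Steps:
g = -458/3 (g = -4/3 + (-677 - 1*(-223))/3 = -4/3 + (-677 + 223)/3 = -4/3 + (⅓)*(-454) = -4/3 - 454/3 = -458/3 ≈ -152.67)
M(R) = 7 (M(R) = 2 + 5 = 7)
Q(p, V) = -7 (Q(p, V) = -1*7 = -7)
T(a) = -458/3
r(o, H) = -58 + o (r(o, H) = o - 58 = -58 + o)
Q(94, -1105)/3237786 + T(-706)/r(1304, 224) = -7/3237786 - 458/(3*(-58 + 1304)) = -7*1/3237786 - 458/3/1246 = -7/3237786 - 458/3*1/1246 = -7/3237786 - 229/1869 = -247155359/2017140678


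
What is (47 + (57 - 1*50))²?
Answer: 2916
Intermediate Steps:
(47 + (57 - 1*50))² = (47 + (57 - 50))² = (47 + 7)² = 54² = 2916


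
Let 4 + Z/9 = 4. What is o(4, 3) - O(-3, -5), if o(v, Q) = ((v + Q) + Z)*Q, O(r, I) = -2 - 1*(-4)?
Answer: 19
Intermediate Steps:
Z = 0 (Z = -36 + 9*4 = -36 + 36 = 0)
O(r, I) = 2 (O(r, I) = -2 + 4 = 2)
o(v, Q) = Q*(Q + v) (o(v, Q) = ((v + Q) + 0)*Q = ((Q + v) + 0)*Q = (Q + v)*Q = Q*(Q + v))
o(4, 3) - O(-3, -5) = 3*(3 + 4) - 1*2 = 3*7 - 2 = 21 - 2 = 19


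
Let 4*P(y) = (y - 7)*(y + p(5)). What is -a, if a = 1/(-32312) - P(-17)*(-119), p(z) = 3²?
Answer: -184566143/32312 ≈ -5712.0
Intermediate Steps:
p(z) = 9
P(y) = (-7 + y)*(9 + y)/4 (P(y) = ((y - 7)*(y + 9))/4 = ((-7 + y)*(9 + y))/4 = (-7 + y)*(9 + y)/4)
a = 184566143/32312 (a = 1/(-32312) - (-63/4 + (½)*(-17) + (¼)*(-17)²)*(-119) = -1/32312 - (-63/4 - 17/2 + (¼)*289)*(-119) = -1/32312 - (-63/4 - 17/2 + 289/4)*(-119) = -1/32312 - 48*(-119) = -1/32312 - 1*(-5712) = -1/32312 + 5712 = 184566143/32312 ≈ 5712.0)
-a = -1*184566143/32312 = -184566143/32312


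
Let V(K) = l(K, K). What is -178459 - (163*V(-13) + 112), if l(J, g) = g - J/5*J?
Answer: -854713/5 ≈ -1.7094e+5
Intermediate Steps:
l(J, g) = g - J**2/5 (l(J, g) = g - J*(1/5)*J = g - J/5*J = g - J**2/5)
V(K) = K - K**2/5
-178459 - (163*V(-13) + 112) = -178459 - (163*((1/5)*(-13)*(5 - 1*(-13))) + 112) = -178459 - (163*((1/5)*(-13)*(5 + 13)) + 112) = -178459 - (163*((1/5)*(-13)*18) + 112) = -178459 - (163*(-234/5) + 112) = -178459 - (-38142/5 + 112) = -178459 - 1*(-37582/5) = -178459 + 37582/5 = -854713/5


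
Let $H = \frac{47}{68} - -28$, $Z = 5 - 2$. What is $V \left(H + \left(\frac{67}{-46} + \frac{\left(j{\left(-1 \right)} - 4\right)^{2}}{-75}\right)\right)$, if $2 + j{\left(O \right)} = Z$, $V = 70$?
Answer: $\frac{7421281}{3910} \approx 1898.0$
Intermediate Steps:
$Z = 3$ ($Z = 5 - 2 = 3$)
$j{\left(O \right)} = 1$ ($j{\left(O \right)} = -2 + 3 = 1$)
$H = \frac{1951}{68}$ ($H = 47 \cdot \frac{1}{68} + 28 = \frac{47}{68} + 28 = \frac{1951}{68} \approx 28.691$)
$V \left(H + \left(\frac{67}{-46} + \frac{\left(j{\left(-1 \right)} - 4\right)^{2}}{-75}\right)\right) = 70 \left(\frac{1951}{68} + \left(\frac{67}{-46} + \frac{\left(1 - 4\right)^{2}}{-75}\right)\right) = 70 \left(\frac{1951}{68} + \left(67 \left(- \frac{1}{46}\right) + \left(-3\right)^{2} \left(- \frac{1}{75}\right)\right)\right) = 70 \left(\frac{1951}{68} + \left(- \frac{67}{46} + 9 \left(- \frac{1}{75}\right)\right)\right) = 70 \left(\frac{1951}{68} - \frac{1813}{1150}\right) = 70 \cdot \frac{1060183}{39100} = \frac{7421281}{3910}$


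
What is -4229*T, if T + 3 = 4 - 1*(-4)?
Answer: -21145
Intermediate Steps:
T = 5 (T = -3 + (4 - 1*(-4)) = -3 + (4 + 4) = -3 + 8 = 5)
-4229*T = -4229*5 = -21145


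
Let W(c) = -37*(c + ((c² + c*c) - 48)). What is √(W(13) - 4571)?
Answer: I*√15782 ≈ 125.63*I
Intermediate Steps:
W(c) = 1776 - 74*c² - 37*c (W(c) = -37*(c + ((c² + c²) - 48)) = -37*(c + (2*c² - 48)) = -37*(c + (-48 + 2*c²)) = -37*(-48 + c + 2*c²) = 1776 - 74*c² - 37*c)
√(W(13) - 4571) = √((1776 - 74*13² - 37*13) - 4571) = √((1776 - 74*169 - 481) - 4571) = √((1776 - 12506 - 481) - 4571) = √(-11211 - 4571) = √(-15782) = I*√15782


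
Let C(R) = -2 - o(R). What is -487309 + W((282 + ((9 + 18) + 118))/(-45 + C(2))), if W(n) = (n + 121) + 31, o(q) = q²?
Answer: -24845434/51 ≈ -4.8717e+5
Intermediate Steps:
C(R) = -2 - R²
W(n) = 152 + n (W(n) = (121 + n) + 31 = 152 + n)
-487309 + W((282 + ((9 + 18) + 118))/(-45 + C(2))) = -487309 + (152 + (282 + ((9 + 18) + 118))/(-45 + (-2 - 1*2²))) = -487309 + (152 + (282 + (27 + 118))/(-45 + (-2 - 1*4))) = -487309 + (152 + (282 + 145)/(-45 + (-2 - 4))) = -487309 + (152 + 427/(-45 - 6)) = -487309 + (152 + 427/(-51)) = -487309 + (152 + 427*(-1/51)) = -487309 + (152 - 427/51) = -487309 + 7325/51 = -24845434/51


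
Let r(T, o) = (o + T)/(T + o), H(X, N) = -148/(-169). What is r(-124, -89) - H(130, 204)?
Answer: 21/169 ≈ 0.12426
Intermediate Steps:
H(X, N) = 148/169 (H(X, N) = -148*(-1/169) = 148/169)
r(T, o) = 1 (r(T, o) = (T + o)/(T + o) = 1)
r(-124, -89) - H(130, 204) = 1 - 1*148/169 = 1 - 148/169 = 21/169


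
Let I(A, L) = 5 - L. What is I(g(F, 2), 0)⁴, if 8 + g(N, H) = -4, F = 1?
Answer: 625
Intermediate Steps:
g(N, H) = -12 (g(N, H) = -8 - 4 = -12)
I(g(F, 2), 0)⁴ = (5 - 1*0)⁴ = (5 + 0)⁴ = 5⁴ = 625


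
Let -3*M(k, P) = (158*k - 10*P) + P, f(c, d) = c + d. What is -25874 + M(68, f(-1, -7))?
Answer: -88438/3 ≈ -29479.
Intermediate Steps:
M(k, P) = 3*P - 158*k/3 (M(k, P) = -((158*k - 10*P) + P)/3 = -((-10*P + 158*k) + P)/3 = -(-9*P + 158*k)/3 = 3*P - 158*k/3)
-25874 + M(68, f(-1, -7)) = -25874 + (3*(-1 - 7) - 158/3*68) = -25874 + (3*(-8) - 10744/3) = -25874 + (-24 - 10744/3) = -25874 - 10816/3 = -88438/3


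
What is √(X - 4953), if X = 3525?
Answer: 2*I*√357 ≈ 37.789*I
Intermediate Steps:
√(X - 4953) = √(3525 - 4953) = √(-1428) = 2*I*√357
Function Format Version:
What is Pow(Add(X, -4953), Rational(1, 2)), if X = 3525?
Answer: Mul(2, I, Pow(357, Rational(1, 2))) ≈ Mul(37.789, I)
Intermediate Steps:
Pow(Add(X, -4953), Rational(1, 2)) = Pow(Add(3525, -4953), Rational(1, 2)) = Pow(-1428, Rational(1, 2)) = Mul(2, I, Pow(357, Rational(1, 2)))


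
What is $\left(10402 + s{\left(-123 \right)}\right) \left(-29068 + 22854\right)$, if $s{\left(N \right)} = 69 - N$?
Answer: $-65831116$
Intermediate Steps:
$\left(10402 + s{\left(-123 \right)}\right) \left(-29068 + 22854\right) = \left(10402 + \left(69 - -123\right)\right) \left(-29068 + 22854\right) = \left(10402 + \left(69 + 123\right)\right) \left(-6214\right) = \left(10402 + 192\right) \left(-6214\right) = 10594 \left(-6214\right) = -65831116$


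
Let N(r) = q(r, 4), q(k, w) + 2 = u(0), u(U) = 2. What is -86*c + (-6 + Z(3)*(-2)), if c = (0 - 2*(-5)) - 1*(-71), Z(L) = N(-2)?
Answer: -6972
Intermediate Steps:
q(k, w) = 0 (q(k, w) = -2 + 2 = 0)
N(r) = 0
Z(L) = 0
c = 81 (c = (0 + 10) + 71 = 10 + 71 = 81)
-86*c + (-6 + Z(3)*(-2)) = -86*81 + (-6 + 0*(-2)) = -6966 + (-6 + 0) = -6966 - 6 = -6972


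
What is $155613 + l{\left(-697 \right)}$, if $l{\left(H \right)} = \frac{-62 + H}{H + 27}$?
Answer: $\frac{104261469}{670} \approx 1.5561 \cdot 10^{5}$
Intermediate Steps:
$l{\left(H \right)} = \frac{-62 + H}{27 + H}$
$155613 + l{\left(-697 \right)} = 155613 + \frac{-62 - 697}{27 - 697} = 155613 + \frac{1}{-670} \left(-759\right) = 155613 - - \frac{759}{670} = 155613 + \frac{759}{670} = \frac{104261469}{670}$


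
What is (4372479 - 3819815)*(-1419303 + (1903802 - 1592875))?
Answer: -612559513664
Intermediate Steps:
(4372479 - 3819815)*(-1419303 + (1903802 - 1592875)) = 552664*(-1419303 + 310927) = 552664*(-1108376) = -612559513664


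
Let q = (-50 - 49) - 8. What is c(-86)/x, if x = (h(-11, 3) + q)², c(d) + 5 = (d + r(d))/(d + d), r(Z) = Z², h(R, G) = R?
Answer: -95/27848 ≈ -0.0034114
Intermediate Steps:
q = -107 (q = -99 - 8 = -107)
c(d) = -5 + (d + d²)/(2*d) (c(d) = -5 + (d + d²)/(d + d) = -5 + (d + d²)/((2*d)) = -5 + (d + d²)*(1/(2*d)) = -5 + (d + d²)/(2*d))
x = 13924 (x = (-11 - 107)² = (-118)² = 13924)
c(-86)/x = (-9/2 + (½)*(-86))/13924 = (-9/2 - 43)*(1/13924) = -95/2*1/13924 = -95/27848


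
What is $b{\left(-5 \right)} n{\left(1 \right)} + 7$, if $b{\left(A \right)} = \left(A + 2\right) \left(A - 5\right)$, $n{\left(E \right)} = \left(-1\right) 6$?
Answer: $-173$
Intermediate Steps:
$n{\left(E \right)} = -6$
$b{\left(A \right)} = \left(-5 + A\right) \left(2 + A\right)$ ($b{\left(A \right)} = \left(2 + A\right) \left(-5 + A\right) = \left(-5 + A\right) \left(2 + A\right)$)
$b{\left(-5 \right)} n{\left(1 \right)} + 7 = \left(-10 + \left(-5\right)^{2} - -15\right) \left(-6\right) + 7 = \left(-10 + 25 + 15\right) \left(-6\right) + 7 = 30 \left(-6\right) + 7 = -180 + 7 = -173$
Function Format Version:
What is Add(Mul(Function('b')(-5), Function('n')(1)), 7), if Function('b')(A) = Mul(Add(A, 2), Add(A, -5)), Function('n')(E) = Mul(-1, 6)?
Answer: -173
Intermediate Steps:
Function('n')(E) = -6
Function('b')(A) = Mul(Add(-5, A), Add(2, A)) (Function('b')(A) = Mul(Add(2, A), Add(-5, A)) = Mul(Add(-5, A), Add(2, A)))
Add(Mul(Function('b')(-5), Function('n')(1)), 7) = Add(Mul(Add(-10, Pow(-5, 2), Mul(-3, -5)), -6), 7) = Add(Mul(Add(-10, 25, 15), -6), 7) = Add(Mul(30, -6), 7) = Add(-180, 7) = -173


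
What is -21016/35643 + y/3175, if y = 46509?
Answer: 1590994487/113166525 ≈ 14.059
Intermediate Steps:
-21016/35643 + y/3175 = -21016/35643 + 46509/3175 = 1590994487/113166525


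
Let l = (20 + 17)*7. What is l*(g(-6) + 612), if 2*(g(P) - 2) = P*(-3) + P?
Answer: 160580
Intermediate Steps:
g(P) = 2 - P (g(P) = 2 + (P*(-3) + P)/2 = 2 + (-3*P + P)/2 = 2 + (-2*P)/2 = 2 - P)
l = 259 (l = 37*7 = 259)
l*(g(-6) + 612) = 259*((2 - 1*(-6)) + 612) = 259*((2 + 6) + 612) = 259*(8 + 612) = 259*620 = 160580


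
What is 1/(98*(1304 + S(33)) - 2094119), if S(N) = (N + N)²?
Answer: -1/1539439 ≈ -6.4959e-7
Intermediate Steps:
S(N) = 4*N² (S(N) = (2*N)² = 4*N²)
1/(98*(1304 + S(33)) - 2094119) = 1/(98*(1304 + 4*33²) - 2094119) = 1/(98*(1304 + 4*1089) - 2094119) = 1/(98*(1304 + 4356) - 2094119) = 1/(98*5660 - 2094119) = 1/(554680 - 2094119) = 1/(-1539439) = -1/1539439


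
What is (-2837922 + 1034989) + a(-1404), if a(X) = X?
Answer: -1804337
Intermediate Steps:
(-2837922 + 1034989) + a(-1404) = (-2837922 + 1034989) - 1404 = -1802933 - 1404 = -1804337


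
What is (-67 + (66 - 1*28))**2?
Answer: 841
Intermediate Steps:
(-67 + (66 - 1*28))**2 = (-67 + (66 - 28))**2 = (-67 + 38)**2 = (-29)**2 = 841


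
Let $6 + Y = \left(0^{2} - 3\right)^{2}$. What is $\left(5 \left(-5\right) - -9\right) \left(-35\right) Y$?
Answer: $1680$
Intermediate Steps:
$Y = 3$ ($Y = -6 + \left(0^{2} - 3\right)^{2} = -6 + \left(0 - 3\right)^{2} = -6 + \left(-3\right)^{2} = -6 + 9 = 3$)
$\left(5 \left(-5\right) - -9\right) \left(-35\right) Y = \left(5 \left(-5\right) - -9\right) \left(-35\right) 3 = \left(-25 + 9\right) \left(-35\right) 3 = \left(-16\right) \left(-35\right) 3 = 560 \cdot 3 = 1680$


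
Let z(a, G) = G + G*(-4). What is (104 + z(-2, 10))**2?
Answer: 5476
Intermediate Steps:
z(a, G) = -3*G (z(a, G) = G - 4*G = -3*G)
(104 + z(-2, 10))**2 = (104 - 3*10)**2 = (104 - 30)**2 = 74**2 = 5476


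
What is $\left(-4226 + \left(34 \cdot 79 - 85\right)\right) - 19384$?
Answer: $-21009$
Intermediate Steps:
$\left(-4226 + \left(34 \cdot 79 - 85\right)\right) - 19384 = \left(-4226 + \left(2686 - 85\right)\right) - 19384 = \left(-4226 + 2601\right) - 19384 = -1625 - 19384 = -21009$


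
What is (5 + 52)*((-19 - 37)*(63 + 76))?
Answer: -443688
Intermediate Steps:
(5 + 52)*((-19 - 37)*(63 + 76)) = 57*(-56*139) = 57*(-7784) = -443688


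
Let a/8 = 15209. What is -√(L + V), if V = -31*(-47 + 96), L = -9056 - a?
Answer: -I*√132247 ≈ -363.66*I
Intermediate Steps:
a = 121672 (a = 8*15209 = 121672)
L = -130728 (L = -9056 - 1*121672 = -9056 - 121672 = -130728)
V = -1519 (V = -31*49 = -1519)
-√(L + V) = -√(-130728 - 1519) = -√(-132247) = -I*√132247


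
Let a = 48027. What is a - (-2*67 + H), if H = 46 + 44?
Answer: 48071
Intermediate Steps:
H = 90
a - (-2*67 + H) = 48027 - (-2*67 + 90) = 48027 - (-134 + 90) = 48027 - 1*(-44) = 48027 + 44 = 48071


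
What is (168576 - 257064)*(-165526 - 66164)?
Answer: 20501784720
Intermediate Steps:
(168576 - 257064)*(-165526 - 66164) = -88488*(-231690) = 20501784720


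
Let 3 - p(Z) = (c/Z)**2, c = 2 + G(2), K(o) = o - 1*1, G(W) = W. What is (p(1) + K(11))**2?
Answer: 9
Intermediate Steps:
K(o) = -1 + o (K(o) = o - 1 = -1 + o)
c = 4 (c = 2 + 2 = 4)
p(Z) = 3 - 16/Z**2 (p(Z) = 3 - (4/Z)**2 = 3 - 16/Z**2)
(p(1) + K(11))**2 = ((3 - 16/1**2) + (-1 + 11))**2 = ((3 - 16*1) + 10)**2 = ((3 - 16) + 10)**2 = (-13 + 10)**2 = (-3)**2 = 9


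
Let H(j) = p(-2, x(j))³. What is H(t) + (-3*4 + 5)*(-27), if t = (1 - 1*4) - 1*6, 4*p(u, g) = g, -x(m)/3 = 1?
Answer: 12069/64 ≈ 188.58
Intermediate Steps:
x(m) = -3 (x(m) = -3*1 = -3)
p(u, g) = g/4
t = -9 (t = (1 - 4) - 6 = -3 - 6 = -9)
H(j) = -27/64 (H(j) = ((¼)*(-3))³ = (-¾)³ = -27/64)
H(t) + (-3*4 + 5)*(-27) = -27/64 + (-3*4 + 5)*(-27) = -27/64 + (-12 + 5)*(-27) = -27/64 - 7*(-27) = -27/64 + 189 = 12069/64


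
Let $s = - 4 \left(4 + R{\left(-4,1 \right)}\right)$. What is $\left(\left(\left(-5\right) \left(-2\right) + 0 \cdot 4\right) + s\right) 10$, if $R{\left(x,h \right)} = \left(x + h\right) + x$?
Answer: $220$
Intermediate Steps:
$R{\left(x,h \right)} = h + 2 x$ ($R{\left(x,h \right)} = \left(h + x\right) + x = h + 2 x$)
$s = 12$ ($s = - 4 \left(4 + \left(1 + 2 \left(-4\right)\right)\right) = - 4 \left(4 + \left(1 - 8\right)\right) = - 4 \left(4 - 7\right) = \left(-4\right) \left(-3\right) = 12$)
$\left(\left(\left(-5\right) \left(-2\right) + 0 \cdot 4\right) + s\right) 10 = \left(\left(\left(-5\right) \left(-2\right) + 0 \cdot 4\right) + 12\right) 10 = \left(\left(10 + 0\right) + 12\right) 10 = \left(10 + 12\right) 10 = 22 \cdot 10 = 220$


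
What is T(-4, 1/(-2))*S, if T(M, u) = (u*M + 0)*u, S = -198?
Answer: 198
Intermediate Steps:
T(M, u) = M*u² (T(M, u) = (M*u + 0)*u = (M*u)*u = M*u²)
T(-4, 1/(-2))*S = -4*(1/(-2))²*(-198) = -4*(1*(-½))²*(-198) = -4*(-½)²*(-198) = -4*¼*(-198) = -1*(-198) = 198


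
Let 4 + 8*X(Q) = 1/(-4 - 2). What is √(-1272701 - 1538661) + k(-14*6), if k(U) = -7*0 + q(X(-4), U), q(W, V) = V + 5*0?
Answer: -84 + I*√2811362 ≈ -84.0 + 1676.7*I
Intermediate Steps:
X(Q) = -25/48 (X(Q) = -½ + 1/(8*(-4 - 2)) = -½ + (⅛)/(-6) = -½ + (⅛)*(-⅙) = -½ - 1/48 = -25/48)
q(W, V) = V (q(W, V) = V + 0 = V)
k(U) = U (k(U) = -7*0 + U = 0 + U = U)
√(-1272701 - 1538661) + k(-14*6) = √(-1272701 - 1538661) - 14*6 = √(-2811362) - 84 = I*√2811362 - 84 = -84 + I*√2811362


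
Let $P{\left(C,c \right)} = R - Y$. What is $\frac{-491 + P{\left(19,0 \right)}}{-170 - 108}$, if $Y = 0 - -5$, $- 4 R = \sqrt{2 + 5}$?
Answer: $\frac{248}{139} + \frac{\sqrt{7}}{1112} \approx 1.7866$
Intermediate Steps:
$R = - \frac{\sqrt{7}}{4}$ ($R = - \frac{\sqrt{2 + 5}}{4} = - \frac{\sqrt{7}}{4} \approx -0.66144$)
$Y = 5$ ($Y = 0 + 5 = 5$)
$P{\left(C,c \right)} = -5 - \frac{\sqrt{7}}{4}$ ($P{\left(C,c \right)} = - \frac{\sqrt{7}}{4} - 5 = -5 - \frac{\sqrt{7}}{4}$)
$\frac{-491 + P{\left(19,0 \right)}}{-170 - 108} = \frac{-491 - \left(5 + \frac{\sqrt{7}}{4}\right)}{-170 - 108} = \frac{-496 - \frac{\sqrt{7}}{4}}{-278} = \left(-496 - \frac{\sqrt{7}}{4}\right) \left(- \frac{1}{278}\right) = \frac{248}{139} + \frac{\sqrt{7}}{1112}$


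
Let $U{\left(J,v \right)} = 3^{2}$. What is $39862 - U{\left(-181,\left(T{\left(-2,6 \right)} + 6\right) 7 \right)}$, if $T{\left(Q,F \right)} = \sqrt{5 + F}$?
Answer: $39853$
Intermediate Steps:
$U{\left(J,v \right)} = 9$
$39862 - U{\left(-181,\left(T{\left(-2,6 \right)} + 6\right) 7 \right)} = 39862 - 9 = 39853$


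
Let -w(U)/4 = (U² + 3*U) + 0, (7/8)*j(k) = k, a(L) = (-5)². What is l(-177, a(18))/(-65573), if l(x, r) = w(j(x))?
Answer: 7901280/3213077 ≈ 2.4591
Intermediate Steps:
a(L) = 25
j(k) = 8*k/7
w(U) = -12*U - 4*U² (w(U) = -4*((U² + 3*U) + 0) = -4*(U² + 3*U) = -12*U - 4*U²)
l(x, r) = -32*x*(3 + 8*x/7)/7 (l(x, r) = -4*8*x/7*(3 + 8*x/7) = -32*x*(3 + 8*x/7)/7)
l(-177, a(18))/(-65573) = -32/49*(-177)*(21 + 8*(-177))/(-65573) = -32/49*(-177)*(21 - 1416)*(-1/65573) = -32/49*(-177)*(-1395)*(-1/65573) = -7901280/49*(-1/65573) = 7901280/3213077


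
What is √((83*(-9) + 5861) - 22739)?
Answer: 5*I*√705 ≈ 132.76*I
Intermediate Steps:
√((83*(-9) + 5861) - 22739) = √((-747 + 5861) - 22739) = √(5114 - 22739) = √(-17625) = 5*I*√705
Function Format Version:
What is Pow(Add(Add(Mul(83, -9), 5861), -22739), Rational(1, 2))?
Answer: Mul(5, I, Pow(705, Rational(1, 2))) ≈ Mul(132.76, I)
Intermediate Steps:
Pow(Add(Add(Mul(83, -9), 5861), -22739), Rational(1, 2)) = Pow(Add(Add(-747, 5861), -22739), Rational(1, 2)) = Pow(Add(5114, -22739), Rational(1, 2)) = Pow(-17625, Rational(1, 2)) = Mul(5, I, Pow(705, Rational(1, 2)))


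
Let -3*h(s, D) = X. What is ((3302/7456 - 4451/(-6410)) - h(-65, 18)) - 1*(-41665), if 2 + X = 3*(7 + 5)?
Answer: 1493917263317/35844720 ≈ 41678.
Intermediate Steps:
X = 34 (X = -2 + 3*(7 + 5) = -2 + 3*12 = -2 + 36 = 34)
h(s, D) = -34/3 (h(s, D) = -⅓*34 = -34/3)
((3302/7456 - 4451/(-6410)) - h(-65, 18)) - 1*(-41665) = ((3302/7456 - 4451/(-6410)) - 1*(-34/3)) - 1*(-41665) = ((3302*(1/7456) - 4451*(-1/6410)) + 34/3) + 41665 = ((1651/3728 + 4451/6410) + 34/3) + 41665 = (13588119/11948240 + 34/3) + 41665 = 447004517/35844720 + 41665 = 1493917263317/35844720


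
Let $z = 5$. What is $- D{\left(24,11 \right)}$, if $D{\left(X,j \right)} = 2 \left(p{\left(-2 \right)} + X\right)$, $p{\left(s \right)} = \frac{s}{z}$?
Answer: $- \frac{236}{5} \approx -47.2$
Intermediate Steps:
$p{\left(s \right)} = \frac{s}{5}$
$D{\left(X,j \right)} = - \frac{4}{5} + 2 X$ ($D{\left(X,j \right)} = 2 \left(\frac{1}{5} \left(-2\right) + X\right) = 2 \left(- \frac{2}{5} + X\right) = - \frac{4}{5} + 2 X$)
$- D{\left(24,11 \right)} = - (- \frac{4}{5} + 2 \cdot 24) = - (- \frac{4}{5} + 48) = \left(-1\right) \frac{236}{5} = - \frac{236}{5}$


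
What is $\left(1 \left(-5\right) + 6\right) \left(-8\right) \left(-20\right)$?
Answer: $160$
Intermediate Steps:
$\left(1 \left(-5\right) + 6\right) \left(-8\right) \left(-20\right) = \left(-5 + 6\right) \left(-8\right) \left(-20\right) = 1 \left(-8\right) \left(-20\right) = \left(-8\right) \left(-20\right) = 160$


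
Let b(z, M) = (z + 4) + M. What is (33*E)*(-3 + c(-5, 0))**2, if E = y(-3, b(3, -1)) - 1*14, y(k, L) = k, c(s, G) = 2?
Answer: -561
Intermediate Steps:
b(z, M) = 4 + M + z (b(z, M) = (4 + z) + M = 4 + M + z)
E = -17 (E = -3 - 1*14 = -3 - 14 = -17)
(33*E)*(-3 + c(-5, 0))**2 = (33*(-17))*(-3 + 2)**2 = -561*(-1)**2 = -561*1 = -561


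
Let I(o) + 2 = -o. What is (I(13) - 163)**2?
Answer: 31684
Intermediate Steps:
I(o) = -2 - o
(I(13) - 163)**2 = ((-2 - 1*13) - 163)**2 = ((-2 - 13) - 163)**2 = (-15 - 163)**2 = (-178)**2 = 31684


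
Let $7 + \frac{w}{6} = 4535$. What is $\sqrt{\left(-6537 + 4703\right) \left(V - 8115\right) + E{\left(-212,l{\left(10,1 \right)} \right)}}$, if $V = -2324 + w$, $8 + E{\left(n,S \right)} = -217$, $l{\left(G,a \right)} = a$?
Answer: $i \sqrt{30681211} \approx 5539.1 i$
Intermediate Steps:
$w = 27168$ ($w = -42 + 6 \cdot 4535 = -42 + 27210 = 27168$)
$E{\left(n,S \right)} = -225$ ($E{\left(n,S \right)} = -8 - 217 = -225$)
$V = 24844$ ($V = -2324 + 27168 = 24844$)
$\sqrt{\left(-6537 + 4703\right) \left(V - 8115\right) + E{\left(-212,l{\left(10,1 \right)} \right)}} = \sqrt{\left(-6537 + 4703\right) \left(24844 - 8115\right) - 225} = \sqrt{\left(-1834\right) 16729 - 225} = \sqrt{-30680986 - 225} = \sqrt{-30681211} = i \sqrt{30681211}$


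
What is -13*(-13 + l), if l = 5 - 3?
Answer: 143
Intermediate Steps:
l = 2
-13*(-13 + l) = -13*(-13 + 2) = -13*(-11) = 143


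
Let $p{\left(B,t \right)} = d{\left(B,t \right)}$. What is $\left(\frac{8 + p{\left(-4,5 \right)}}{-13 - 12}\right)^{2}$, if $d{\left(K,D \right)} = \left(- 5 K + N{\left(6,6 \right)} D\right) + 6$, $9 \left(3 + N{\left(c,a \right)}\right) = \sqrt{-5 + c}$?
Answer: $\frac{30976}{50625} \approx 0.61187$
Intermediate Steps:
$N{\left(c,a \right)} = -3 + \frac{\sqrt{-5 + c}}{9}$
$d{\left(K,D \right)} = 6 - 5 K - \frac{26 D}{9}$ ($d{\left(K,D \right)} = \left(- 5 K + \left(-3 + \frac{\sqrt{-5 + 6}}{9}\right) D\right) + 6 = \left(- 5 K + \left(-3 + \frac{\sqrt{1}}{9}\right) D\right) + 6 = \left(- 5 K + \left(-3 + \frac{1}{9} \cdot 1\right) D\right) + 6 = \left(- 5 K + \left(-3 + \frac{1}{9}\right) D\right) + 6 = \left(- 5 K - \frac{26 D}{9}\right) + 6 = 6 - 5 K - \frac{26 D}{9}$)
$p{\left(B,t \right)} = 6 - 5 B - \frac{26 t}{9}$
$\left(\frac{8 + p{\left(-4,5 \right)}}{-13 - 12}\right)^{2} = \left(\frac{8 - - \frac{104}{9}}{-13 - 12}\right)^{2} = \left(\frac{8 + \left(6 + 20 - \frac{130}{9}\right)}{-25}\right)^{2} = \left(\left(8 + \frac{104}{9}\right) \left(- \frac{1}{25}\right)\right)^{2} = \left(\frac{176}{9} \left(- \frac{1}{25}\right)\right)^{2} = \left(- \frac{176}{225}\right)^{2} = \frac{30976}{50625}$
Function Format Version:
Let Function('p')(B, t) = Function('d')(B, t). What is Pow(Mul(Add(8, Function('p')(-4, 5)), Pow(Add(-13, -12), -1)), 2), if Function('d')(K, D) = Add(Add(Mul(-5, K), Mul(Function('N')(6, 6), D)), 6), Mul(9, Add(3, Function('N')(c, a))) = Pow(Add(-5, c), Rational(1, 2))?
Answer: Rational(30976, 50625) ≈ 0.61187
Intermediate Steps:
Function('N')(c, a) = Add(-3, Mul(Rational(1, 9), Pow(Add(-5, c), Rational(1, 2))))
Function('d')(K, D) = Add(6, Mul(-5, K), Mul(Rational(-26, 9), D)) (Function('d')(K, D) = Add(Add(Mul(-5, K), Mul(Add(-3, Mul(Rational(1, 9), Pow(Add(-5, 6), Rational(1, 2)))), D)), 6) = Add(Add(Mul(-5, K), Mul(Add(-3, Mul(Rational(1, 9), Pow(1, Rational(1, 2)))), D)), 6) = Add(Add(Mul(-5, K), Mul(Add(-3, Mul(Rational(1, 9), 1)), D)), 6) = Add(Add(Mul(-5, K), Mul(Add(-3, Rational(1, 9)), D)), 6) = Add(Add(Mul(-5, K), Mul(Rational(-26, 9), D)), 6) = Add(6, Mul(-5, K), Mul(Rational(-26, 9), D)))
Function('p')(B, t) = Add(6, Mul(-5, B), Mul(Rational(-26, 9), t))
Pow(Mul(Add(8, Function('p')(-4, 5)), Pow(Add(-13, -12), -1)), 2) = Pow(Mul(Add(8, Add(6, Mul(-5, -4), Mul(Rational(-26, 9), 5))), Pow(Add(-13, -12), -1)), 2) = Pow(Mul(Add(8, Add(6, 20, Rational(-130, 9))), Pow(-25, -1)), 2) = Pow(Mul(Add(8, Rational(104, 9)), Rational(-1, 25)), 2) = Pow(Mul(Rational(176, 9), Rational(-1, 25)), 2) = Pow(Rational(-176, 225), 2) = Rational(30976, 50625)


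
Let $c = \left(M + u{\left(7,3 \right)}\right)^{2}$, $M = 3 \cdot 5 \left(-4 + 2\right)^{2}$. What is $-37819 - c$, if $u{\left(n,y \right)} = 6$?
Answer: $-42175$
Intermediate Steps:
$M = 60$ ($M = 15 \left(-2\right)^{2} = 15 \cdot 4 = 60$)
$c = 4356$ ($c = \left(60 + 6\right)^{2} = 66^{2} = 4356$)
$-37819 - c = -37819 - 4356 = -42175$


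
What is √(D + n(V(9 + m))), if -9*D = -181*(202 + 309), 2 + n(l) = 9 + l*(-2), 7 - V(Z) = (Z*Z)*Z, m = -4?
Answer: √94678/3 ≈ 102.57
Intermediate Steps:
V(Z) = 7 - Z³ (V(Z) = 7 - Z*Z*Z = 7 - Z²*Z = 7 - Z³)
n(l) = 7 - 2*l (n(l) = -2 + (9 + l*(-2)) = -2 + (9 - 2*l) = 7 - 2*l)
D = 92491/9 (D = -(-181)*(202 + 309)/9 = -(-181)*511/9 = -⅑*(-92491) = 92491/9 ≈ 10277.)
√(D + n(V(9 + m))) = √(92491/9 + (7 - 2*(7 - (9 - 4)³))) = √(92491/9 + (7 - 2*(7 - 1*5³))) = √(92491/9 + (7 - 2*(7 - 1*125))) = √(92491/9 + (7 - 2*(7 - 125))) = √(92491/9 + (7 - 2*(-118))) = √(92491/9 + (7 + 236)) = √(92491/9 + 243) = √(94678/9) = √94678/3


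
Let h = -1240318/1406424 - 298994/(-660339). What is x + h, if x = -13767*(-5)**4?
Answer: -1331837741041700891/154786102956 ≈ -8.6044e+6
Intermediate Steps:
h = -66419668391/154786102956 (h = -1240318*1/1406424 - 298994*(-1/660339) = -620159/703212 + 298994/660339 = -66419668391/154786102956 ≈ -0.42911)
x = -8604375 (x = -13767*625 = -8604375)
x + h = -8604375 - 66419668391/154786102956 = -1331837741041700891/154786102956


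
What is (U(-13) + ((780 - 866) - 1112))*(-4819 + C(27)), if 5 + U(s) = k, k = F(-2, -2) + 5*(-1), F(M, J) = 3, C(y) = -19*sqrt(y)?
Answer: 5806895 + 68685*sqrt(3) ≈ 5.9259e+6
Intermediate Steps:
k = -2 (k = 3 + 5*(-1) = 3 - 5 = -2)
U(s) = -7 (U(s) = -5 - 2 = -7)
(U(-13) + ((780 - 866) - 1112))*(-4819 + C(27)) = (-7 + ((780 - 866) - 1112))*(-4819 - 57*sqrt(3)) = (-7 + (-86 - 1112))*(-4819 - 57*sqrt(3)) = (-7 - 1198)*(-4819 - 57*sqrt(3)) = -1205*(-4819 - 57*sqrt(3)) = 5806895 + 68685*sqrt(3)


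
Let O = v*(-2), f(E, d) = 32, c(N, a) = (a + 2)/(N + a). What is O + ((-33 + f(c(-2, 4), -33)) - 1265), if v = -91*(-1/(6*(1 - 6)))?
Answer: -18899/15 ≈ -1259.9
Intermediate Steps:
c(N, a) = (2 + a)/(N + a)
v = -91/30 (v = -91/((-6*(-5))) = -91/30 ≈ -3.0333)
O = 91/15 (O = -91/30*(-2) = 91/15 ≈ 6.0667)
O + ((-33 + f(c(-2, 4), -33)) - 1265) = 91/15 + ((-33 + 32) - 1265) = 91/15 + (-1 - 1265) = 91/15 - 1266 = -18899/15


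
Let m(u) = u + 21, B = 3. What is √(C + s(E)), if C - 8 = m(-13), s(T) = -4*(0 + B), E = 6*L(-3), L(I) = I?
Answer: 2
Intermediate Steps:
E = -18 (E = 6*(-3) = -18)
s(T) = -12 (s(T) = -4*(0 + 3) = -4*3 = -12)
m(u) = 21 + u
C = 16 (C = 8 + (21 - 13) = 8 + 8 = 16)
√(C + s(E)) = √(16 - 12) = √4 = 2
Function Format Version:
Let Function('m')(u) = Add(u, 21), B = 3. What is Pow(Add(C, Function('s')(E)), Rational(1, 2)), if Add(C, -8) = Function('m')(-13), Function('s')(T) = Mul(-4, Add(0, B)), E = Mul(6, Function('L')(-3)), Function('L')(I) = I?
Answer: 2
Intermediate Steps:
E = -18 (E = Mul(6, -3) = -18)
Function('s')(T) = -12 (Function('s')(T) = Mul(-4, Add(0, 3)) = Mul(-4, 3) = -12)
Function('m')(u) = Add(21, u)
C = 16 (C = Add(8, Add(21, -13)) = Add(8, 8) = 16)
Pow(Add(C, Function('s')(E)), Rational(1, 2)) = Pow(Add(16, -12), Rational(1, 2)) = Pow(4, Rational(1, 2)) = 2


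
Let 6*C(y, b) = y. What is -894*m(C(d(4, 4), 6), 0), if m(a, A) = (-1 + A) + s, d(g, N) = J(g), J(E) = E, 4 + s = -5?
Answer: 8940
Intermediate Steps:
s = -9 (s = -4 - 5 = -9)
d(g, N) = g
C(y, b) = y/6
m(a, A) = -10 + A (m(a, A) = (-1 + A) - 9 = -10 + A)
-894*m(C(d(4, 4), 6), 0) = -894*(-10 + 0) = -894*(-10) = 8940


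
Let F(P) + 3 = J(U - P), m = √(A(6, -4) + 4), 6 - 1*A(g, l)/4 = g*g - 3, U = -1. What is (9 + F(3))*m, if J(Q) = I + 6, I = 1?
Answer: 26*I*√26 ≈ 132.57*I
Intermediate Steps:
A(g, l) = 36 - 4*g² (A(g, l) = 24 - 4*(g*g - 3) = 24 - 4*(g² - 3) = 24 - 4*(-3 + g²) = 24 + (12 - 4*g²) = 36 - 4*g²)
m = 2*I*√26 (m = √((36 - 4*6²) + 4) = √((36 - 4*36) + 4) = √((36 - 144) + 4) = √(-108 + 4) = √(-104) = 2*I*√26 ≈ 10.198*I)
J(Q) = 7 (J(Q) = 1 + 6 = 7)
F(P) = 4 (F(P) = -3 + 7 = 4)
(9 + F(3))*m = (9 + 4)*(2*I*√26) = 13*(2*I*√26) = 26*I*√26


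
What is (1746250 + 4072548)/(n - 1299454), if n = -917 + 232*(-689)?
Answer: -70106/17593 ≈ -3.9849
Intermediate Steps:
n = -160765 (n = -917 - 159848 = -160765)
(1746250 + 4072548)/(n - 1299454) = (1746250 + 4072548)/(-160765 - 1299454) = 5818798/(-1460219) = 5818798*(-1/1460219) = -70106/17593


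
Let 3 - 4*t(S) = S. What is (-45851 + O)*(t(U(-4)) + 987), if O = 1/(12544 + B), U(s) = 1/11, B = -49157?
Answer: -444866805960/9823 ≈ -4.5288e+7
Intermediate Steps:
U(s) = 1/11
t(S) = ¾ - S/4
O = -1/36613 (O = 1/(12544 - 49157) = 1/(-36613) = -1/36613 ≈ -2.7313e-5)
(-45851 + O)*(t(U(-4)) + 987) = (-45851 - 1/36613)*((¾ - ¼*1/11) + 987) = -1678742664*((¾ - 1/44) + 987)/36613 = -1678742664*(8/11 + 987)/36613 = -1678742664/36613*10865/11 = -444866805960/9823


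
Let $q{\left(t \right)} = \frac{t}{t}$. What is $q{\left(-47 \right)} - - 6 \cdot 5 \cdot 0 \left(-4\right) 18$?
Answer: $1$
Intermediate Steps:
$q{\left(t \right)} = 1$
$q{\left(-47 \right)} - - 6 \cdot 5 \cdot 0 \left(-4\right) 18 = 1 - - 6 \cdot 5 \cdot 0 \left(-4\right) 18 = 1 - - 6 \cdot 0 \left(-4\right) 18 = 1 - \left(-6\right) 0 \cdot 18 = 1 - 0 \cdot 18 = 1 - 0 = 1 + 0 = 1$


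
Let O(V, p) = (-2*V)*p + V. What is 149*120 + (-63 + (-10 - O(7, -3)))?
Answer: 17758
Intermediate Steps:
O(V, p) = V - 2*V*p (O(V, p) = -2*V*p + V = V - 2*V*p)
149*120 + (-63 + (-10 - O(7, -3))) = 149*120 + (-63 + (-10 - 7*(1 - 2*(-3)))) = 17880 + (-63 + (-10 - 7*(1 + 6))) = 17880 + (-63 + (-10 - 7*7)) = 17880 + (-63 + (-10 - 1*49)) = 17880 + (-63 + (-10 - 49)) = 17880 + (-63 - 59) = 17880 - 122 = 17758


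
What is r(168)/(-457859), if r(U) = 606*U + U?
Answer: -101976/457859 ≈ -0.22272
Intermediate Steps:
r(U) = 607*U
r(168)/(-457859) = (607*168)/(-457859) = 101976*(-1/457859) = -101976/457859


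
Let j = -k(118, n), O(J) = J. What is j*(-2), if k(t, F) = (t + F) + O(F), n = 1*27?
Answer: 344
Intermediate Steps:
n = 27
k(t, F) = t + 2*F (k(t, F) = (t + F) + F = (F + t) + F = t + 2*F)
j = -172 (j = -(118 + 2*27) = -(118 + 54) = -1*172 = -172)
j*(-2) = -172*(-2) = 344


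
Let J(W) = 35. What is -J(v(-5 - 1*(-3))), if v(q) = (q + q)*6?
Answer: -35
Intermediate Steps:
v(q) = 12*q (v(q) = (2*q)*6 = 12*q)
-J(v(-5 - 1*(-3))) = -1*35 = -35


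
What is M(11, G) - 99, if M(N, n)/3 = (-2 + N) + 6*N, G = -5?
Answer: 126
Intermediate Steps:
M(N, n) = -6 + 21*N (M(N, n) = 3*((-2 + N) + 6*N) = 3*(-2 + 7*N) = -6 + 21*N)
M(11, G) - 99 = (-6 + 21*11) - 99 = (-6 + 231) - 99 = 225 - 99 = 126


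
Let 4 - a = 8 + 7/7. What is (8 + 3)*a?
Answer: -55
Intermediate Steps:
a = -5 (a = 4 - (8 + 7/7) = 4 - (8 + 7*(⅐)) = 4 - (8 + 1) = 4 - 1*9 = 4 - 9 = -5)
(8 + 3)*a = (8 + 3)*(-5) = 11*(-5) = -55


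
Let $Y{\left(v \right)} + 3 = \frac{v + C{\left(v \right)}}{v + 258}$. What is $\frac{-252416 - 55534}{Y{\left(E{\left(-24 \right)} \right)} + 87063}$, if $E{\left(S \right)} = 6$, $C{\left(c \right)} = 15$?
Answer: $- \frac{27099600}{7661287} \approx -3.5372$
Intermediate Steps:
$Y{\left(v \right)} = -3 + \frac{15 + v}{258 + v}$ ($Y{\left(v \right)} = -3 + \frac{v + 15}{v + 258} = -3 + \frac{15 + v}{258 + v}$)
$\frac{-252416 - 55534}{Y{\left(E{\left(-24 \right)} \right)} + 87063} = \frac{-252416 - 55534}{\frac{-759 - 12}{258 + 6} + 87063} = - \frac{307950}{\frac{-759 - 12}{264} + 87063} = - \frac{307950}{\frac{1}{264} \left(-771\right) + 87063} = - \frac{307950}{- \frac{257}{88} + 87063} = - \frac{307950}{\frac{7661287}{88}} = \left(-307950\right) \frac{88}{7661287} = - \frac{27099600}{7661287}$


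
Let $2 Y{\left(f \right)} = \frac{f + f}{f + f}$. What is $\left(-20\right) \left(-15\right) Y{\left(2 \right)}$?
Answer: $150$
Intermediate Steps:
$Y{\left(f \right)} = \frac{1}{2}$ ($Y{\left(f \right)} = \frac{\left(f + f\right) \frac{1}{f + f}}{2} = \frac{2 f \frac{1}{2 f}}{2} = \frac{1}{2} \cdot 1 = \frac{1}{2}$)
$\left(-20\right) \left(-15\right) Y{\left(2 \right)} = \left(-20\right) \left(-15\right) \frac{1}{2} = 300 \cdot \frac{1}{2} = 150$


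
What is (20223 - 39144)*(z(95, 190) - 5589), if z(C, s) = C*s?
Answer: -235774581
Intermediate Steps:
(20223 - 39144)*(z(95, 190) - 5589) = (20223 - 39144)*(95*190 - 5589) = -18921*(18050 - 5589) = -18921*12461 = -235774581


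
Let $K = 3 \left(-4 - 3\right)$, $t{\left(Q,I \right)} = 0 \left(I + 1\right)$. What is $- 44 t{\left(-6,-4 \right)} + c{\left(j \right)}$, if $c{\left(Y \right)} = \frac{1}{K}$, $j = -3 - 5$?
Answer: $- \frac{1}{21} \approx -0.047619$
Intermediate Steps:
$j = -8$ ($j = -3 - 5 = -8$)
$t{\left(Q,I \right)} = 0$ ($t{\left(Q,I \right)} = 0 \left(1 + I\right) = 0$)
$K = -21$ ($K = 3 \left(-7\right) = -21$)
$c{\left(Y \right)} = - \frac{1}{21}$ ($c{\left(Y \right)} = \frac{1}{-21} = - \frac{1}{21}$)
$- 44 t{\left(-6,-4 \right)} + c{\left(j \right)} = \left(-44\right) 0 - \frac{1}{21} = 0 - \frac{1}{21} = - \frac{1}{21}$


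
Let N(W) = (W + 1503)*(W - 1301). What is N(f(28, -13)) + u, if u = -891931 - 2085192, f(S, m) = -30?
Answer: -4937686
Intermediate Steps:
u = -2977123
N(W) = (-1301 + W)*(1503 + W) (N(W) = (1503 + W)*(-1301 + W) = (-1301 + W)*(1503 + W))
N(f(28, -13)) + u = (-1955403 + (-30)² + 202*(-30)) - 2977123 = (-1955403 + 900 - 6060) - 2977123 = -1960563 - 2977123 = -4937686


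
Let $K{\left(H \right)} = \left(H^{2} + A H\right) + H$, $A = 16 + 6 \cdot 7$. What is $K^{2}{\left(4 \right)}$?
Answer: $63504$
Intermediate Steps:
$A = 58$ ($A = 16 + 42 = 58$)
$K{\left(H \right)} = H^{2} + 59 H$ ($K{\left(H \right)} = \left(H^{2} + 58 H\right) + H = H^{2} + 59 H$)
$K^{2}{\left(4 \right)} = \left(4 \left(59 + 4\right)\right)^{2} = \left(4 \cdot 63\right)^{2} = 252^{2} = 63504$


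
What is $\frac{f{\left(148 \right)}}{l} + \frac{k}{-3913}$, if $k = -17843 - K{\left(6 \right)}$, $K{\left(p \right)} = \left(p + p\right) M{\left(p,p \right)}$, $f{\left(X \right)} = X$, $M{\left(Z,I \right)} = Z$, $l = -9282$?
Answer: $\frac{130069}{28509} \approx 4.5624$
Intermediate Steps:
$K{\left(p \right)} = 2 p^{2}$ ($K{\left(p \right)} = \left(p + p\right) p = 2 p p = 2 p^{2}$)
$k = -17915$ ($k = -17843 - 2 \cdot 6^{2} = -17843 - 2 \cdot 36 = -17843 - 72 = -17915$)
$\frac{f{\left(148 \right)}}{l} + \frac{k}{-3913} = \frac{148}{-9282} - \frac{17915}{-3913} = 148 \left(- \frac{1}{9282}\right) - - \frac{17915}{3913} = - \frac{74}{4641} + \frac{17915}{3913} = \frac{130069}{28509}$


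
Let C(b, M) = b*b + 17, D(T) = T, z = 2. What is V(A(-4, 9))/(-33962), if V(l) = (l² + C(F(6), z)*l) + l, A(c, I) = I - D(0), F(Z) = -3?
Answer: -162/16981 ≈ -0.0095401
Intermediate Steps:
C(b, M) = 17 + b² (C(b, M) = b² + 17 = 17 + b²)
A(c, I) = I (A(c, I) = I - 1*0 = I + 0 = I)
V(l) = l² + 27*l (V(l) = (l² + (17 + (-3)²)*l) + l = (l² + (17 + 9)*l) + l = (l² + 26*l) + l = l² + 27*l)
V(A(-4, 9))/(-33962) = (9*(27 + 9))/(-33962) = (9*36)*(-1/33962) = 324*(-1/33962) = -162/16981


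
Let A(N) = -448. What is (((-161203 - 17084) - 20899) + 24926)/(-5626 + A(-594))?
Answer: 87130/3037 ≈ 28.689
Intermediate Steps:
(((-161203 - 17084) - 20899) + 24926)/(-5626 + A(-594)) = (((-161203 - 17084) - 20899) + 24926)/(-5626 - 448) = ((-178287 - 20899) + 24926)/(-6074) = (-199186 + 24926)*(-1/6074) = -174260*(-1/6074) = 87130/3037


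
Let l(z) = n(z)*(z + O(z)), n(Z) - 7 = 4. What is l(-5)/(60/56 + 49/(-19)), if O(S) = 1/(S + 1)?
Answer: 30723/802 ≈ 38.308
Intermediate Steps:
n(Z) = 11 (n(Z) = 7 + 4 = 11)
O(S) = 1/(1 + S)
l(z) = 11*z + 11/(1 + z) (l(z) = 11*(z + 1/(1 + z)) = 11*z + 11/(1 + z))
l(-5)/(60/56 + 49/(-19)) = (11*(1 - 5*(1 - 5))/(1 - 5))/(60/56 + 49/(-19)) = (11*(1 - 5*(-4))/(-4))/(60*(1/56) + 49*(-1/19)) = (11*(-1/4)*(1 + 20))/(15/14 - 49/19) = (11*(-1/4)*21)/(-401/266) = -231/4*(-266/401) = 30723/802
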